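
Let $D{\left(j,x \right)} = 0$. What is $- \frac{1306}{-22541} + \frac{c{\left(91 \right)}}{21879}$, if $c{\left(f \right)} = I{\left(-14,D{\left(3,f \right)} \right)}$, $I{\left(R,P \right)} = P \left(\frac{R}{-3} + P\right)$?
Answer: $\frac{1306}{22541} \approx 0.057939$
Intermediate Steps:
$I{\left(R,P \right)} = P \left(P - \frac{R}{3}\right)$ ($I{\left(R,P \right)} = P \left(R \left(- \frac{1}{3}\right) + P\right) = P \left(- \frac{R}{3} + P\right) = P \left(P - \frac{R}{3}\right)$)
$c{\left(f \right)} = 0$ ($c{\left(f \right)} = \frac{1}{3} \cdot 0 \left(\left(-1\right) \left(-14\right) + 3 \cdot 0\right) = \frac{1}{3} \cdot 0 \left(14 + 0\right) = \frac{1}{3} \cdot 0 \cdot 14 = 0$)
$- \frac{1306}{-22541} + \frac{c{\left(91 \right)}}{21879} = - \frac{1306}{-22541} + \frac{0}{21879} = \left(-1306\right) \left(- \frac{1}{22541}\right) + 0 \cdot \frac{1}{21879} = \frac{1306}{22541} + 0 = \frac{1306}{22541}$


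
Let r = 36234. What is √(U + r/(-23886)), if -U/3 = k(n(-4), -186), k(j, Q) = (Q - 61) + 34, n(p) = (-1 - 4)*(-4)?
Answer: 2*√280640595/1327 ≈ 25.248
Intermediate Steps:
n(p) = 20 (n(p) = -5*(-4) = 20)
k(j, Q) = -27 + Q (k(j, Q) = (-61 + Q) + 34 = -27 + Q)
U = 639 (U = -3*(-27 - 186) = -3*(-213) = 639)
√(U + r/(-23886)) = √(639 + 36234/(-23886)) = √(639 + 36234*(-1/23886)) = √(639 - 2013/1327) = √(845940/1327) = 2*√280640595/1327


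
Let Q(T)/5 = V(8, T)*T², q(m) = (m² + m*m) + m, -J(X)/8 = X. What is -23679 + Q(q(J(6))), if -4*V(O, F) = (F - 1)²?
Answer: -540230230175679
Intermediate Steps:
J(X) = -8*X
V(O, F) = -(-1 + F)²/4 (V(O, F) = -(F - 1)²/4 = -(-1 + F)²/4)
q(m) = m + 2*m² (q(m) = (m² + m²) + m = 2*m² + m = m + 2*m²)
Q(T) = -5*T²*(-1 + T)²/4 (Q(T) = 5*((-(-1 + T)²/4)*T²) = 5*(-T²*(-1 + T)²/4) = -5*T²*(-1 + T)²/4)
-23679 + Q(q(J(6))) = -23679 - 5*((-8*6)*(1 + 2*(-8*6)))²*(-1 + (-8*6)*(1 + 2*(-8*6)))²/4 = -23679 - 5*(-48*(1 + 2*(-48)))²*(-1 - 48*(1 + 2*(-48)))²/4 = -23679 - 5*(-48*(1 - 96))²*(-1 - 48*(1 - 96))²/4 = -23679 - 5*(-48*(-95))²*(-1 - 48*(-95))²/4 = -23679 - 5/4*4560²*(-1 + 4560)² = -23679 - 5/4*20793600*4559² = -23679 - 5/4*20793600*20784481 = -23679 - 540230230152000 = -540230230175679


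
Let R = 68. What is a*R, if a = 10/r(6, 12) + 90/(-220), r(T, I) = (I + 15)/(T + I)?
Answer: 14042/33 ≈ 425.52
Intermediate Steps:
r(T, I) = (15 + I)/(I + T)
a = 413/66 (a = 10/(((15 + 12)/(12 + 6))) + 90/(-220) = 10/((27/18)) + 90*(-1/220) = 10/(((1/18)*27)) - 9/22 = 10/(3/2) - 9/22 = 10*(2/3) - 9/22 = 20/3 - 9/22 = 413/66 ≈ 6.2576)
a*R = (413/66)*68 = 14042/33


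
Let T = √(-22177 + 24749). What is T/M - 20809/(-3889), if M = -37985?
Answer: 20809/3889 - 2*√643/37985 ≈ 5.3494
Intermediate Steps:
T = 2*√643 (T = √2572 = 2*√643 ≈ 50.715)
T/M - 20809/(-3889) = (2*√643)/(-37985) - 20809/(-3889) = (2*√643)*(-1/37985) - 20809*(-1/3889) = -2*√643/37985 + 20809/3889 = 20809/3889 - 2*√643/37985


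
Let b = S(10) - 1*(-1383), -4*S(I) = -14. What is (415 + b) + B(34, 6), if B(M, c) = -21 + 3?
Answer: 3567/2 ≈ 1783.5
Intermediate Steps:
S(I) = 7/2 (S(I) = -¼*(-14) = 7/2)
B(M, c) = -18
b = 2773/2 (b = 7/2 - 1*(-1383) = 7/2 + 1383 = 2773/2 ≈ 1386.5)
(415 + b) + B(34, 6) = (415 + 2773/2) - 18 = 3603/2 - 18 = 3567/2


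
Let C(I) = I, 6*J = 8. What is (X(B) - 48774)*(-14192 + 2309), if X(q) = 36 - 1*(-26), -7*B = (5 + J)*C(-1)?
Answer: 578844696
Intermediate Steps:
J = 4/3 (J = (1/6)*8 = 4/3 ≈ 1.3333)
B = 19/21 (B = -(5 + 4/3)*(-1)/7 = -19*(-1)/21 = -1/7*(-19/3) = 19/21 ≈ 0.90476)
X(q) = 62 (X(q) = 36 + 26 = 62)
(X(B) - 48774)*(-14192 + 2309) = (62 - 48774)*(-14192 + 2309) = -48712*(-11883) = 578844696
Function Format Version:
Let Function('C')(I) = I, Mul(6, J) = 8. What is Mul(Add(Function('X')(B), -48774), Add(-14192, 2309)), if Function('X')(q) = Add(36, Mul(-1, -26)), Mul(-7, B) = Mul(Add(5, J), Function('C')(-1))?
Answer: 578844696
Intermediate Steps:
J = Rational(4, 3) (J = Mul(Rational(1, 6), 8) = Rational(4, 3) ≈ 1.3333)
B = Rational(19, 21) (B = Mul(Rational(-1, 7), Mul(Add(5, Rational(4, 3)), -1)) = Mul(Rational(-1, 7), Mul(Rational(19, 3), -1)) = Mul(Rational(-1, 7), Rational(-19, 3)) = Rational(19, 21) ≈ 0.90476)
Function('X')(q) = 62 (Function('X')(q) = Add(36, 26) = 62)
Mul(Add(Function('X')(B), -48774), Add(-14192, 2309)) = Mul(Add(62, -48774), Add(-14192, 2309)) = Mul(-48712, -11883) = 578844696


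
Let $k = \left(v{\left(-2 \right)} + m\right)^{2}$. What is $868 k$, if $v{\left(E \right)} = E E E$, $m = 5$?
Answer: $7812$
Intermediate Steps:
$v{\left(E \right)} = E^{3}$ ($v{\left(E \right)} = E^{2} E = E^{3}$)
$k = 9$ ($k = \left(\left(-2\right)^{3} + 5\right)^{2} = \left(-8 + 5\right)^{2} = \left(-3\right)^{2} = 9$)
$868 k = 868 \cdot 9 = 7812$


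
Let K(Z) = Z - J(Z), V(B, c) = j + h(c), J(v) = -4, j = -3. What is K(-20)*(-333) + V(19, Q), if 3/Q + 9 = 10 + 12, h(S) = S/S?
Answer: 5326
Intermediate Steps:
h(S) = 1
Q = 3/13 (Q = 3/(-9 + (10 + 12)) = 3/(-9 + 22) = 3/13 ≈ 0.23077)
V(B, c) = -2 (V(B, c) = -3 + 1 = -2)
K(Z) = 4 + Z (K(Z) = Z - 1*(-4) = Z + 4 = 4 + Z)
K(-20)*(-333) + V(19, Q) = (4 - 20)*(-333) - 2 = -16*(-333) - 2 = 5328 - 2 = 5326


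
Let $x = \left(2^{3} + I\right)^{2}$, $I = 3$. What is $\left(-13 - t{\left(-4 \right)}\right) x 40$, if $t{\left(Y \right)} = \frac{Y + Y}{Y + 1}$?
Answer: $- \frac{227480}{3} \approx -75827.0$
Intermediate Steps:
$t{\left(Y \right)} = \frac{2 Y}{1 + Y}$
$x = 121$ ($x = \left(2^{3} + 3\right)^{2} = \left(8 + 3\right)^{2} = 11^{2} = 121$)
$\left(-13 - t{\left(-4 \right)}\right) x 40 = \left(-13 - 2 \left(-4\right) \frac{1}{1 - 4}\right) 121 \cdot 40 = \left(-13 - 2 \left(-4\right) \frac{1}{-3}\right) 121 \cdot 40 = \left(-13 - 2 \left(-4\right) \left(- \frac{1}{3}\right)\right) 121 \cdot 40 = \left(-13 - \frac{8}{3}\right) 121 \cdot 40 = \left(- \frac{47}{3}\right) 121 \cdot 40 = \left(- \frac{5687}{3}\right) 40 = - \frac{227480}{3}$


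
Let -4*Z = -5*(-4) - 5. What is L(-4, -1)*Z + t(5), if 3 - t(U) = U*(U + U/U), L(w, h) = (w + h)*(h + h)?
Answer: -129/2 ≈ -64.500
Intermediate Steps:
L(w, h) = 2*h*(h + w) (L(w, h) = (h + w)*(2*h) = 2*h*(h + w))
t(U) = 3 - U*(1 + U) (t(U) = 3 - U*(U + U/U) = 3 - U*(U + 1) = 3 - U*(1 + U))
Z = -15/4 (Z = -(-5*(-4) - 5)/4 = -(20 - 5)/4 = -1/4*15 = -15/4 ≈ -3.7500)
L(-4, -1)*Z + t(5) = (2*(-1)*(-1 - 4))*(-15/4) + (3 - 1*5 - 1*5**2) = (2*(-1)*(-5))*(-15/4) + (3 - 5 - 1*25) = 10*(-15/4) + (3 - 5 - 25) = -75/2 - 27 = -129/2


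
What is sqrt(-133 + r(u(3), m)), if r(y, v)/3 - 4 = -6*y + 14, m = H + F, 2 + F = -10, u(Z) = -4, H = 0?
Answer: I*sqrt(7) ≈ 2.6458*I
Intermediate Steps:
F = -12 (F = -2 - 10 = -12)
m = -12 (m = 0 - 12 = -12)
r(y, v) = 54 - 18*y (r(y, v) = 12 + 3*(-6*y + 14) = 12 + 3*(14 - 6*y) = 12 + (42 - 18*y) = 54 - 18*y)
sqrt(-133 + r(u(3), m)) = sqrt(-133 + (54 - 18*(-4))) = sqrt(-133 + (54 + 72)) = sqrt(-133 + 126) = sqrt(-7) = I*sqrt(7)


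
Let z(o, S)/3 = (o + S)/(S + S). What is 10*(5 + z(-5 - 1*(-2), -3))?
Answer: 80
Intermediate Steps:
z(o, S) = 3*(S + o)/(2*S) (z(o, S) = 3*((o + S)/(S + S)) = 3*((S + o)/((2*S))) = 3*((S + o)*(1/(2*S))) = 3*((S + o)/(2*S)) = 3*(S + o)/(2*S))
10*(5 + z(-5 - 1*(-2), -3)) = 10*(5 + (3/2)*(-3 + (-5 - 1*(-2)))/(-3)) = 10*(5 + (3/2)*(-⅓)*(-3 + (-5 + 2))) = 10*(5 + (3/2)*(-⅓)*(-3 - 3)) = 10*(5 + (3/2)*(-⅓)*(-6)) = 10*(5 + 3) = 10*8 = 80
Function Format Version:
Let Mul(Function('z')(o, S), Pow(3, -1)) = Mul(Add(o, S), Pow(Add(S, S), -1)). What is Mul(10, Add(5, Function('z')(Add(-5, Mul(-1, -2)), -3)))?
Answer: 80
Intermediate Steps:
Function('z')(o, S) = Mul(Rational(3, 2), Pow(S, -1), Add(S, o)) (Function('z')(o, S) = Mul(3, Mul(Add(o, S), Pow(Add(S, S), -1))) = Mul(3, Mul(Add(S, o), Pow(Mul(2, S), -1))) = Mul(3, Mul(Add(S, o), Mul(Rational(1, 2), Pow(S, -1)))) = Mul(3, Mul(Rational(1, 2), Pow(S, -1), Add(S, o))) = Mul(Rational(3, 2), Pow(S, -1), Add(S, o)))
Mul(10, Add(5, Function('z')(Add(-5, Mul(-1, -2)), -3))) = Mul(10, Add(5, Mul(Rational(3, 2), Pow(-3, -1), Add(-3, Add(-5, Mul(-1, -2)))))) = Mul(10, Add(5, Mul(Rational(3, 2), Rational(-1, 3), Add(-3, Add(-5, 2))))) = Mul(10, Add(5, Mul(Rational(3, 2), Rational(-1, 3), Add(-3, -3)))) = Mul(10, Add(5, Mul(Rational(3, 2), Rational(-1, 3), -6))) = Mul(10, Add(5, 3)) = Mul(10, 8) = 80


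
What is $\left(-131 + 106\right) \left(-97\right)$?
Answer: $2425$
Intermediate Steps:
$\left(-131 + 106\right) \left(-97\right) = \left(-25\right) \left(-97\right) = 2425$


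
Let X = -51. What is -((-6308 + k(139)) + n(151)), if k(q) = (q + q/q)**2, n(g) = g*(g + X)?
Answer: -28392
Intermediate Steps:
n(g) = g*(-51 + g) (n(g) = g*(g - 51) = g*(-51 + g))
k(q) = (1 + q)**2 (k(q) = (q + 1)**2 = (1 + q)**2)
-((-6308 + k(139)) + n(151)) = -((-6308 + (1 + 139)**2) + 151*(-51 + 151)) = -((-6308 + 140**2) + 151*100) = -((-6308 + 19600) + 15100) = -(13292 + 15100) = -1*28392 = -28392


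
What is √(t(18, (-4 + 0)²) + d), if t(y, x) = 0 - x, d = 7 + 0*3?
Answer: 3*I ≈ 3.0*I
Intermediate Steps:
d = 7 (d = 7 + 0 = 7)
t(y, x) = -x
√(t(18, (-4 + 0)²) + d) = √(-(-4 + 0)² + 7) = √(-1*(-4)² + 7) = √(-1*16 + 7) = √(-16 + 7) = √(-9) = 3*I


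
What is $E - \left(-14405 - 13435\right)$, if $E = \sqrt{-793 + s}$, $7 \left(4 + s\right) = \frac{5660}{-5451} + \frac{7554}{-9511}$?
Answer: $27840 + \frac{i \sqrt{105003013144206409491}}{362911227} \approx 27840.0 + 28.236 i$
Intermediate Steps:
$s = - \frac{1546654022}{362911227}$ ($s = -4 + \frac{\frac{5660}{-5451} + \frac{7554}{-9511}}{7} = -4 + \frac{5660 \left(- \frac{1}{5451}\right) + 7554 \left(- \frac{1}{9511}\right)}{7} = -4 + \frac{- \frac{5660}{5451} - \frac{7554}{9511}}{7} = -4 + \frac{1}{7} \left(- \frac{95009114}{51844461}\right) = -4 - \frac{95009114}{362911227} = - \frac{1546654022}{362911227} \approx -4.2618$)
$E = \frac{i \sqrt{105003013144206409491}}{362911227}$ ($E = \sqrt{-793 - \frac{1546654022}{362911227}} = \sqrt{- \frac{289335257033}{362911227}} = \frac{i \sqrt{105003013144206409491}}{362911227} \approx 28.236 i$)
$E - \left(-14405 - 13435\right) = \frac{i \sqrt{105003013144206409491}}{362911227} - \left(-14405 - 13435\right) = \frac{i \sqrt{105003013144206409491}}{362911227} - -27840 = \frac{i \sqrt{105003013144206409491}}{362911227} + 27840 = 27840 + \frac{i \sqrt{105003013144206409491}}{362911227}$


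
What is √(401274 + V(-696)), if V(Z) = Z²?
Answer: 3*√98410 ≈ 941.11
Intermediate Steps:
√(401274 + V(-696)) = √(401274 + (-696)²) = √(401274 + 484416) = √885690 = 3*√98410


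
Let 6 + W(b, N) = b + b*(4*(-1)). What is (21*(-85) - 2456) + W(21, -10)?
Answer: -4310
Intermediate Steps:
W(b, N) = -6 - 3*b (W(b, N) = -6 + (b + b*(4*(-1))) = -6 + (b + b*(-4)) = -6 + (b - 4*b) = -6 - 3*b)
(21*(-85) - 2456) + W(21, -10) = (21*(-85) - 2456) + (-6 - 3*21) = (-1785 - 2456) + (-6 - 63) = -4241 - 69 = -4310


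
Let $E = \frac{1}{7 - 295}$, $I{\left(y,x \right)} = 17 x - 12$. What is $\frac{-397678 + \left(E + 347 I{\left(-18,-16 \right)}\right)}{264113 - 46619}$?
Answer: $- \frac{142913089}{62638272} \approx -2.2816$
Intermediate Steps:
$I{\left(y,x \right)} = -12 + 17 x$
$E = - \frac{1}{288}$ ($E = \frac{1}{-288} = - \frac{1}{288} \approx -0.0034722$)
$\frac{-397678 + \left(E + 347 I{\left(-18,-16 \right)}\right)}{264113 - 46619} = \frac{-397678 + \left(- \frac{1}{288} + 347 \left(-12 + 17 \left(-16\right)\right)\right)}{264113 - 46619} = \frac{-397678 + \left(- \frac{1}{288} + 347 \left(-12 - 272\right)\right)}{217494} = \left(-397678 + \left(- \frac{1}{288} + 347 \left(-284\right)\right)\right) \frac{1}{217494} = \left(-397678 - \frac{28381825}{288}\right) \frac{1}{217494} = \left(- \frac{142913089}{288}\right) \frac{1}{217494} = - \frac{142913089}{62638272}$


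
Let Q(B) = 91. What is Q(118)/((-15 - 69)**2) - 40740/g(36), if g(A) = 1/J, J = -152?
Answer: 6242019853/1008 ≈ 6.1925e+6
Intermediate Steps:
g(A) = -1/152 (g(A) = 1/(-152) = -1/152)
Q(118)/((-15 - 69)**2) - 40740/g(36) = 91/((-15 - 69)**2) - 40740/(-1/152) = 91/((-84)**2) - 40740*(-152) = 91/7056 + 6192480 = 91*(1/7056) + 6192480 = 13/1008 + 6192480 = 6242019853/1008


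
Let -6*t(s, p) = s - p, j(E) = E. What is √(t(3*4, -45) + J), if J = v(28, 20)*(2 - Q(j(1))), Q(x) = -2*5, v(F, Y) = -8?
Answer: I*√422/2 ≈ 10.271*I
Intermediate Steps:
t(s, p) = -s/6 + p/6 (t(s, p) = -(s - p)/6 = -s/6 + p/6)
Q(x) = -10
J = -96 (J = -8*(2 - 1*(-10)) = -8*(2 + 10) = -8*12 = -96)
√(t(3*4, -45) + J) = √((-4/2 + (⅙)*(-45)) - 96) = √((-⅙*12 - 15/2) - 96) = √((-2 - 15/2) - 96) = √(-19/2 - 96) = √(-211/2) = I*√422/2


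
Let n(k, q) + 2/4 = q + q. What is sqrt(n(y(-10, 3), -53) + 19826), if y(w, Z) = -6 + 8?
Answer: sqrt(78878)/2 ≈ 140.43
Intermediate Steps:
y(w, Z) = 2
n(k, q) = -1/2 + 2*q (n(k, q) = -1/2 + (q + q) = -1/2 + 2*q)
sqrt(n(y(-10, 3), -53) + 19826) = sqrt((-1/2 + 2*(-53)) + 19826) = sqrt((-1/2 - 106) + 19826) = sqrt(-213/2 + 19826) = sqrt(39439/2) = sqrt(78878)/2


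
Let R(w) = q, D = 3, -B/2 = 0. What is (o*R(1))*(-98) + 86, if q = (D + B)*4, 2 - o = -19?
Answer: -24610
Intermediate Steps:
o = 21 (o = 2 - 1*(-19) = 2 + 19 = 21)
B = 0 (B = -2*0 = 0)
q = 12 (q = (3 + 0)*4 = 3*4 = 12)
R(w) = 12
(o*R(1))*(-98) + 86 = (21*12)*(-98) + 86 = 252*(-98) + 86 = -24696 + 86 = -24610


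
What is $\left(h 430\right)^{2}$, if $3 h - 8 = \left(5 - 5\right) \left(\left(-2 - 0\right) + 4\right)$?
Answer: $\frac{11833600}{9} \approx 1.3148 \cdot 10^{6}$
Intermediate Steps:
$h = \frac{8}{3}$ ($h = \frac{8}{3} + \frac{\left(5 - 5\right) \left(\left(-2 - 0\right) + 4\right)}{3} = \frac{8}{3} + \frac{0 \left(\left(-2 + 0\right) + 4\right)}{3} = \frac{8}{3} + \frac{0 \left(-2 + 4\right)}{3} = \frac{8}{3} + \frac{0 \cdot 2}{3} = \frac{8}{3} + \frac{1}{3} \cdot 0 = \frac{8}{3} + 0 = \frac{8}{3} \approx 2.6667$)
$\left(h 430\right)^{2} = \left(\frac{8}{3} \cdot 430\right)^{2} = \left(\frac{3440}{3}\right)^{2} = \frac{11833600}{9}$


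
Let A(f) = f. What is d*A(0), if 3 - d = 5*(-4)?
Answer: 0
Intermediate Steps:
d = 23 (d = 3 - 5*(-4) = 3 - 1*(-20) = 3 + 20 = 23)
d*A(0) = 23*0 = 0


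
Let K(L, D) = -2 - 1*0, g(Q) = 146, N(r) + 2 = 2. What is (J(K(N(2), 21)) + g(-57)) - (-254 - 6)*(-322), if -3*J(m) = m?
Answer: -250720/3 ≈ -83573.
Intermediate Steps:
N(r) = 0 (N(r) = -2 + 2 = 0)
K(L, D) = -2 (K(L, D) = -2 + 0 = -2)
J(m) = -m/3
(J(K(N(2), 21)) + g(-57)) - (-254 - 6)*(-322) = (-⅓*(-2) + 146) - (-254 - 6)*(-322) = (⅔ + 146) - (-260)*(-322) = 440/3 - 1*83720 = 440/3 - 83720 = -250720/3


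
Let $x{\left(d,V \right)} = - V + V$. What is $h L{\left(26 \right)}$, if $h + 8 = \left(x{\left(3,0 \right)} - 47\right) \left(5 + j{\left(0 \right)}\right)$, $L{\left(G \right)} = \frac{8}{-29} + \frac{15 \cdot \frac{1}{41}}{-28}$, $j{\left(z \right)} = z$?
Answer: $\frac{2337417}{33292} \approx 70.21$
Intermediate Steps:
$x{\left(d,V \right)} = 0$
$L{\left(G \right)} = - \frac{9619}{33292}$ ($L{\left(G \right)} = 8 \left(- \frac{1}{29}\right) + 15 \cdot \frac{1}{41} \left(- \frac{1}{28}\right) = - \frac{8}{29} + \frac{15}{41} \left(- \frac{1}{28}\right) = - \frac{8}{29} - \frac{15}{1148} = - \frac{9619}{33292}$)
$h = -243$ ($h = -8 + \left(0 - 47\right) \left(5 + 0\right) = -8 - 235 = -243$)
$h L{\left(26 \right)} = \left(-243\right) \left(- \frac{9619}{33292}\right) = \frac{2337417}{33292}$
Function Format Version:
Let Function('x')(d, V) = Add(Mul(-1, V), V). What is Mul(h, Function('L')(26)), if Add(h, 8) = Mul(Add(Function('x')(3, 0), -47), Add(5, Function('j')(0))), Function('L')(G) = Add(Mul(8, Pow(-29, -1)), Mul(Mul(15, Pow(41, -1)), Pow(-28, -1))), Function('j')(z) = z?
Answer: Rational(2337417, 33292) ≈ 70.210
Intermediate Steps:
Function('x')(d, V) = 0
Function('L')(G) = Rational(-9619, 33292) (Function('L')(G) = Add(Mul(8, Rational(-1, 29)), Mul(Mul(15, Rational(1, 41)), Rational(-1, 28))) = Add(Rational(-8, 29), Mul(Rational(15, 41), Rational(-1, 28))) = Add(Rational(-8, 29), Rational(-15, 1148)) = Rational(-9619, 33292))
h = -243 (h = Add(-8, Mul(Add(0, -47), Add(5, 0))) = Add(-8, Mul(-47, 5)) = Add(-8, -235) = -243)
Mul(h, Function('L')(26)) = Mul(-243, Rational(-9619, 33292)) = Rational(2337417, 33292)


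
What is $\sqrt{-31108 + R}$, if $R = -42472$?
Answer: $2 i \sqrt{18395} \approx 271.26 i$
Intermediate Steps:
$\sqrt{-31108 + R} = \sqrt{-31108 - 42472} = \sqrt{-73580} = 2 i \sqrt{18395}$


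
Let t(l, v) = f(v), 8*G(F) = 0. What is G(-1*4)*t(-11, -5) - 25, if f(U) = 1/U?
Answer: -25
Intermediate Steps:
G(F) = 0 (G(F) = (1/8)*0 = 0)
t(l, v) = 1/v
G(-1*4)*t(-11, -5) - 25 = 0/(-5) - 25 = 0*(-1/5) - 25 = 0 - 25 = -25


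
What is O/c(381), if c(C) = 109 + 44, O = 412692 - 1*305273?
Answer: 107419/153 ≈ 702.08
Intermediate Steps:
O = 107419 (O = 412692 - 305273 = 107419)
c(C) = 153
O/c(381) = 107419/153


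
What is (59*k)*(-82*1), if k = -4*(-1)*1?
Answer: -19352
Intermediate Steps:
k = 4 (k = 4*1 = 4)
(59*k)*(-82*1) = (59*4)*(-82*1) = 236*(-82) = -19352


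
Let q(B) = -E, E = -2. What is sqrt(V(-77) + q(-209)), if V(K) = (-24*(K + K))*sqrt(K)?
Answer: sqrt(2 + 3696*I*sqrt(77)) ≈ 127.35 + 127.34*I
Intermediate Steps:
V(K) = -48*K**(3/2) (V(K) = (-48*K)*sqrt(K) = -48*K**(3/2))
q(B) = 2 (q(B) = -1*(-2) = 2)
sqrt(V(-77) + q(-209)) = sqrt(-(-3696)*I*sqrt(77) + 2) = sqrt(3696*I*sqrt(77) + 2) = sqrt(2 + 3696*I*sqrt(77))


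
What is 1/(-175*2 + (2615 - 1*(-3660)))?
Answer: 1/5925 ≈ 0.00016878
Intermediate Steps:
1/(-175*2 + (2615 - 1*(-3660))) = 1/(-350 + (2615 + 3660)) = 1/(-350 + 6275) = 1/5925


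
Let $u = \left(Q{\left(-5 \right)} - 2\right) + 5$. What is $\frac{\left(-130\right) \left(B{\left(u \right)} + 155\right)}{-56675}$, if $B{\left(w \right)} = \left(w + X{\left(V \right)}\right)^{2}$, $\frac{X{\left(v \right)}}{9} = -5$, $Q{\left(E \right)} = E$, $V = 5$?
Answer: $\frac{61464}{11335} \approx 5.4225$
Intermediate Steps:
$X{\left(v \right)} = -45$ ($X{\left(v \right)} = 9 \left(-5\right) = -45$)
$u = -2$ ($u = \left(-5 - 2\right) + 5 = -7 + 5 = -2$)
$B{\left(w \right)} = \left(-45 + w\right)^{2}$ ($B{\left(w \right)} = \left(w - 45\right)^{2} = \left(-45 + w\right)^{2}$)
$\frac{\left(-130\right) \left(B{\left(u \right)} + 155\right)}{-56675} = \frac{\left(-130\right) \left(\left(-45 - 2\right)^{2} + 155\right)}{-56675} = - 130 \left(\left(-47\right)^{2} + 155\right) \left(- \frac{1}{56675}\right) = - 130 \left(2209 + 155\right) \left(- \frac{1}{56675}\right) = \left(-130\right) 2364 \left(- \frac{1}{56675}\right) = \left(-307320\right) \left(- \frac{1}{56675}\right) = \frac{61464}{11335}$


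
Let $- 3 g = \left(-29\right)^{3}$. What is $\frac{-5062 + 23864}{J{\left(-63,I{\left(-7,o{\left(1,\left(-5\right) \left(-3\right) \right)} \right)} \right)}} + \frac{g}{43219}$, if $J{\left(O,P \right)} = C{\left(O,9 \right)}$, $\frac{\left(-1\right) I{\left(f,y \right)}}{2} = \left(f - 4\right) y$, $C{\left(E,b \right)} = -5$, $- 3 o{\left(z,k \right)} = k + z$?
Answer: $- \frac{2437688969}{648285} \approx -3760.2$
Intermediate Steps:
$o{\left(z,k \right)} = - \frac{k}{3} - \frac{z}{3}$ ($o{\left(z,k \right)} = - \frac{k + z}{3} = - \frac{k}{3} - \frac{z}{3}$)
$I{\left(f,y \right)} = - 2 y \left(-4 + f\right)$ ($I{\left(f,y \right)} = - 2 \left(f - 4\right) y = - 2 \left(-4 + f\right) y = - 2 y \left(-4 + f\right)$)
$J{\left(O,P \right)} = -5$
$g = \frac{24389}{3}$ ($g = - \frac{\left(-29\right)^{3}}{3} = \left(- \frac{1}{3}\right) \left(-24389\right) = \frac{24389}{3} \approx 8129.7$)
$\frac{-5062 + 23864}{J{\left(-63,I{\left(-7,o{\left(1,\left(-5\right) \left(-3\right) \right)} \right)} \right)}} + \frac{g}{43219} = \frac{-5062 + 23864}{-5} + \frac{24389}{3 \cdot 43219} = 18802 \left(- \frac{1}{5}\right) + \frac{24389}{3} \cdot \frac{1}{43219} = - \frac{18802}{5} + \frac{24389}{129657} = - \frac{2437688969}{648285}$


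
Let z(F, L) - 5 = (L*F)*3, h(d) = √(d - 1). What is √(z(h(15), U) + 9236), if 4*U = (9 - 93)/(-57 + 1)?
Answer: √(147856 + 18*√14)/4 ≈ 96.152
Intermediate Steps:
h(d) = √(-1 + d)
U = 3/8 (U = ((9 - 93)/(-57 + 1))/4 = (-84/(-56))/4 = (-84*(-1/56))/4 = (¼)*(3/2) = 3/8 ≈ 0.37500)
z(F, L) = 5 + 3*F*L (z(F, L) = 5 + (L*F)*3 = 5 + (F*L)*3 = 5 + 3*F*L)
√(z(h(15), U) + 9236) = √((5 + 3*√(-1 + 15)*(3/8)) + 9236) = √((5 + 3*√14*(3/8)) + 9236) = √((5 + 9*√14/8) + 9236) = √(9241 + 9*√14/8)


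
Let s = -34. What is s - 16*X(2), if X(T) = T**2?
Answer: -98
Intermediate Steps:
s - 16*X(2) = -34 - 16*2**2 = -34 - 16*4 = -34 - 64 = -98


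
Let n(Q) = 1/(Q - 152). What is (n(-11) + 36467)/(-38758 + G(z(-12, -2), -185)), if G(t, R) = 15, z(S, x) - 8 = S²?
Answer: -5944120/6315109 ≈ -0.94125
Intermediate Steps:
n(Q) = 1/(-152 + Q)
z(S, x) = 8 + S²
(n(-11) + 36467)/(-38758 + G(z(-12, -2), -185)) = (1/(-152 - 11) + 36467)/(-38758 + 15) = (1/(-163) + 36467)/(-38743) = (-1/163 + 36467)*(-1/38743) = (5944120/163)*(-1/38743) = -5944120/6315109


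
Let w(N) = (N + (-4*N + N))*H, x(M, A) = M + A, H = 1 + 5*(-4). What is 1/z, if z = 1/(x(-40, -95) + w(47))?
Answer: 1651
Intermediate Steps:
H = -19 (H = 1 - 20 = -19)
x(M, A) = A + M
w(N) = 38*N (w(N) = (N + (-4*N + N))*(-19) = (N - 3*N)*(-19) = -2*N*(-19) = 38*N)
z = 1/1651 (z = 1/((-95 - 40) + 38*47) = 1/(-135 + 1786) = 1/1651 ≈ 0.00060569)
1/z = 1/(1/1651) = 1651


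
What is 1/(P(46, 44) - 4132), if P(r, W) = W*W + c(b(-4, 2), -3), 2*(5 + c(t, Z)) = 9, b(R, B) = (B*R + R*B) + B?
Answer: -2/4393 ≈ -0.00045527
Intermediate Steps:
b(R, B) = B + 2*B*R (b(R, B) = (B*R + B*R) + B = 2*B*R + B = B + 2*B*R)
c(t, Z) = -½ (c(t, Z) = -5 + (½)*9 = -5 + 9/2 = -½)
P(r, W) = -½ + W² (P(r, W) = W*W - ½ = W² - ½ = -½ + W²)
1/(P(46, 44) - 4132) = 1/((-½ + 44²) - 4132) = 1/((-½ + 1936) - 4132) = 1/(3871/2 - 4132) = 1/(-4393/2) = -2/4393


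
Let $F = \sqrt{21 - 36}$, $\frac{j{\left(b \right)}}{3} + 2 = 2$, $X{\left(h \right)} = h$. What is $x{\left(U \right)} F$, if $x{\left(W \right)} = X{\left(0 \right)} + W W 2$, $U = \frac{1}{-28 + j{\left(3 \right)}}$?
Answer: $\frac{i \sqrt{15}}{392} \approx 0.0098801 i$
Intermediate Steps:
$j{\left(b \right)} = 0$ ($j{\left(b \right)} = -6 + 3 \cdot 2 = -6 + 6 = 0$)
$U = - \frac{1}{28}$ ($U = \frac{1}{-28 + 0} = \frac{1}{-28} = - \frac{1}{28} \approx -0.035714$)
$F = i \sqrt{15}$ ($F = \sqrt{-15} = i \sqrt{15} \approx 3.873 i$)
$x{\left(W \right)} = 2 W^{2}$ ($x{\left(W \right)} = 0 + W W 2 = 0 + W^{2} \cdot 2 = 0 + 2 W^{2} = 2 W^{2}$)
$x{\left(U \right)} F = 2 \left(- \frac{1}{28}\right)^{2} i \sqrt{15} = 2 \cdot \frac{1}{784} i \sqrt{15} = \frac{i \sqrt{15}}{392}$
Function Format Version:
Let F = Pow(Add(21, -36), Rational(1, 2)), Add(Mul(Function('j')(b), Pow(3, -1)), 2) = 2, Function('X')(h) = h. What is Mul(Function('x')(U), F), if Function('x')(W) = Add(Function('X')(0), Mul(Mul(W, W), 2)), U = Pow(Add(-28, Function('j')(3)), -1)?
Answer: Mul(Rational(1, 392), I, Pow(15, Rational(1, 2))) ≈ Mul(0.0098801, I)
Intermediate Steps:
Function('j')(b) = 0 (Function('j')(b) = Add(-6, Mul(3, 2)) = Add(-6, 6) = 0)
U = Rational(-1, 28) (U = Pow(Add(-28, 0), -1) = Pow(-28, -1) = Rational(-1, 28) ≈ -0.035714)
F = Mul(I, Pow(15, Rational(1, 2))) (F = Pow(-15, Rational(1, 2)) = Mul(I, Pow(15, Rational(1, 2))) ≈ Mul(3.8730, I))
Function('x')(W) = Mul(2, Pow(W, 2)) (Function('x')(W) = Add(0, Mul(Mul(W, W), 2)) = Add(0, Mul(Pow(W, 2), 2)) = Add(0, Mul(2, Pow(W, 2))) = Mul(2, Pow(W, 2)))
Mul(Function('x')(U), F) = Mul(Mul(2, Pow(Rational(-1, 28), 2)), Mul(I, Pow(15, Rational(1, 2)))) = Mul(Mul(2, Rational(1, 784)), Mul(I, Pow(15, Rational(1, 2)))) = Mul(Rational(1, 392), Mul(I, Pow(15, Rational(1, 2)))) = Mul(Rational(1, 392), I, Pow(15, Rational(1, 2)))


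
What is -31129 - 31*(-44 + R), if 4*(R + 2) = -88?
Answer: -29021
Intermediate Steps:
R = -24 (R = -2 + (¼)*(-88) = -2 - 22 = -24)
-31129 - 31*(-44 + R) = -31129 - 31*(-44 - 24) = -31129 - 31*(-68) = -31129 - 1*(-2108) = -31129 + 2108 = -29021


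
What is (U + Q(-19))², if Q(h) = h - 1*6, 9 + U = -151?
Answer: 34225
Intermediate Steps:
U = -160 (U = -9 - 151 = -160)
Q(h) = -6 + h (Q(h) = h - 6 = -6 + h)
(U + Q(-19))² = (-160 + (-6 - 19))² = (-160 - 25)² = (-185)² = 34225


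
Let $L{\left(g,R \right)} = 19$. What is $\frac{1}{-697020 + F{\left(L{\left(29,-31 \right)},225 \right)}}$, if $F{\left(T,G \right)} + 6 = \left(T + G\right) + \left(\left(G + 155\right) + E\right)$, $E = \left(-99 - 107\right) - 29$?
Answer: $- \frac{1}{696637} \approx -1.4355 \cdot 10^{-6}$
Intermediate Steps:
$E = -235$ ($E = -206 - 29 = -235$)
$F{\left(T,G \right)} = -86 + T + 2 G$ ($F{\left(T,G \right)} = -6 + \left(\left(T + G\right) + \left(\left(G + 155\right) - 235\right)\right) = -6 + \left(\left(G + T\right) + \left(\left(155 + G\right) - 235\right)\right) = -6 + \left(\left(G + T\right) + \left(-80 + G\right)\right) = -6 + \left(-80 + T + 2 G\right) = -86 + T + 2 G$)
$\frac{1}{-697020 + F{\left(L{\left(29,-31 \right)},225 \right)}} = \frac{1}{-697020 + \left(-86 + 19 + 2 \cdot 225\right)} = \frac{1}{-697020 + \left(-86 + 19 + 450\right)} = \frac{1}{-697020 + 383} = \frac{1}{-696637} = - \frac{1}{696637}$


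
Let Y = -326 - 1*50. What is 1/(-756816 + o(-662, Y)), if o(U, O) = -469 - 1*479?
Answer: -1/757764 ≈ -1.3197e-6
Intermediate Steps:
Y = -376 (Y = -326 - 50 = -376)
o(U, O) = -948 (o(U, O) = -469 - 479 = -948)
1/(-756816 + o(-662, Y)) = 1/(-756816 - 948) = 1/(-757764) = -1/757764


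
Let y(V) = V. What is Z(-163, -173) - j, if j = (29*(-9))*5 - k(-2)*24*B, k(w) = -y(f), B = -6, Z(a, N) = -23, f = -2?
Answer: 994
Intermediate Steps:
k(w) = 2 (k(w) = -1*(-2) = 2)
j = -1017 (j = (29*(-9))*5 - 2*24*(-6) = -261*5 - 48*(-6) = -1305 - 1*(-288) = -1305 + 288 = -1017)
Z(-163, -173) - j = -23 - 1*(-1017) = -23 + 1017 = 994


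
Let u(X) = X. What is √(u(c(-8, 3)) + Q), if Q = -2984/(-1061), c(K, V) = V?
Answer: √6543187/1061 ≈ 2.4109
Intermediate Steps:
Q = 2984/1061 (Q = -2984*(-1/1061) = 2984/1061 ≈ 2.8124)
√(u(c(-8, 3)) + Q) = √(3 + 2984/1061) = √(6167/1061) = √6543187/1061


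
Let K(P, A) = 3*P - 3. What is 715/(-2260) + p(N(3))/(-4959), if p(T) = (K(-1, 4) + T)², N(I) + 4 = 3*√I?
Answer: -766541/2241468 + 20*√3/1653 ≈ -0.32103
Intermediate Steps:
N(I) = -4 + 3*√I
K(P, A) = -3 + 3*P
p(T) = (-6 + T)² (p(T) = ((-3 + 3*(-1)) + T)² = ((-3 - 3) + T)² = (-6 + T)²)
715/(-2260) + p(N(3))/(-4959) = 715/(-2260) + (-6 + (-4 + 3*√3))²/(-4959) = 715*(-1/2260) + (-10 + 3*√3)²*(-1/4959) = -143/452 - (-10 + 3*√3)²/4959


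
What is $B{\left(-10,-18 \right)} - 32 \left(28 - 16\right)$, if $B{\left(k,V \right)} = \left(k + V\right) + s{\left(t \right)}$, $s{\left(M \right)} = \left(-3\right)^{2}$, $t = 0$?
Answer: $-403$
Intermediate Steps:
$s{\left(M \right)} = 9$
$B{\left(k,V \right)} = 9 + V + k$ ($B{\left(k,V \right)} = \left(k + V\right) + 9 = \left(V + k\right) + 9 = 9 + V + k$)
$B{\left(-10,-18 \right)} - 32 \left(28 - 16\right) = \left(9 - 18 - 10\right) - 32 \left(28 - 16\right) = -19 - 384 = -403$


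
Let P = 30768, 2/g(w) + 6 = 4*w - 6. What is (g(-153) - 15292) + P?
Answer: 4828511/312 ≈ 15476.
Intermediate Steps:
g(w) = 2/(-12 + 4*w) (g(w) = 2/(-6 + (4*w - 6)) = 2/(-6 + (-6 + 4*w)) = 2/(-12 + 4*w))
(g(-153) - 15292) + P = (1/(2*(-3 - 153)) - 15292) + 30768 = ((1/2)/(-156) - 15292) + 30768 = ((1/2)*(-1/156) - 15292) + 30768 = (-1/312 - 15292) + 30768 = -4771105/312 + 30768 = 4828511/312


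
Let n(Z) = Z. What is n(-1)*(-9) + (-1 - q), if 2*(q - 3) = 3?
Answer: 7/2 ≈ 3.5000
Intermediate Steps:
q = 9/2 (q = 3 + (½)*3 = 3 + 3/2 = 9/2 ≈ 4.5000)
n(-1)*(-9) + (-1 - q) = -1*(-9) + (-1 - 1*9/2) = 9 + (-1 - 9/2) = 9 - 11/2 = 7/2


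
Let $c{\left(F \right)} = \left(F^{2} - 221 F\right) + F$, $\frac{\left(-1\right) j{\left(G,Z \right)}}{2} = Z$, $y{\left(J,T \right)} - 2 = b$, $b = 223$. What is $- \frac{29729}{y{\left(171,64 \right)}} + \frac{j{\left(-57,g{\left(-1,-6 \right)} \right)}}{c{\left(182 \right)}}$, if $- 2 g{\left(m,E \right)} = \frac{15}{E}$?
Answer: $- \frac{411210403}{3112200} \approx -132.13$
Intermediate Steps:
$g{\left(m,E \right)} = - \frac{15}{2 E}$ ($g{\left(m,E \right)} = - \frac{15 \frac{1}{E}}{2} = - \frac{15}{2 E}$)
$y{\left(J,T \right)} = 225$ ($y{\left(J,T \right)} = 2 + 223 = 225$)
$j{\left(G,Z \right)} = - 2 Z$
$c{\left(F \right)} = F^{2} - 220 F$
$- \frac{29729}{y{\left(171,64 \right)}} + \frac{j{\left(-57,g{\left(-1,-6 \right)} \right)}}{c{\left(182 \right)}} = - \frac{29729}{225} + \frac{\left(-2\right) \left(- \frac{15}{2 \left(-6\right)}\right)}{182 \left(-220 + 182\right)} = \left(-29729\right) \frac{1}{225} + \frac{\left(-2\right) \left(\left(- \frac{15}{2}\right) \left(- \frac{1}{6}\right)\right)}{182 \left(-38\right)} = - \frac{29729}{225} + \frac{\left(-2\right) \frac{5}{4}}{-6916} = - \frac{29729}{225} - - \frac{5}{13832} = - \frac{29729}{225} + \frac{5}{13832} = - \frac{411210403}{3112200}$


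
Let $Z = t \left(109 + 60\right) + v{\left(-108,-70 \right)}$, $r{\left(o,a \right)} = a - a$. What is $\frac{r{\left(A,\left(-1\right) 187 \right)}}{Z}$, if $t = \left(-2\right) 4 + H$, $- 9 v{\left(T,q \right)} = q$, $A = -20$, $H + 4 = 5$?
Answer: $0$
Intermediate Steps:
$H = 1$ ($H = -4 + 5 = 1$)
$v{\left(T,q \right)} = - \frac{q}{9}$
$t = -7$ ($t = \left(-2\right) 4 + 1 = -8 + 1 = -7$)
$r{\left(o,a \right)} = 0$
$Z = - \frac{10577}{9}$ ($Z = - 7 \left(109 + 60\right) - - \frac{70}{9} = \left(-7\right) 169 + \frac{70}{9} = -1183 + \frac{70}{9} = - \frac{10577}{9} \approx -1175.2$)
$\frac{r{\left(A,\left(-1\right) 187 \right)}}{Z} = \frac{0}{- \frac{10577}{9}} = 0 \left(- \frac{9}{10577}\right) = 0$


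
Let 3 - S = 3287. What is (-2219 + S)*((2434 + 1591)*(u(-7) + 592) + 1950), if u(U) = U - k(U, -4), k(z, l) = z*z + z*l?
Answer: -11262714950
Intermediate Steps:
S = -3284 (S = 3 - 1*3287 = 3 - 3287 = -3284)
k(z, l) = z**2 + l*z
u(U) = U - U*(-4 + U)
(-2219 + S)*((2434 + 1591)*(u(-7) + 592) + 1950) = (-2219 - 3284)*((2434 + 1591)*(-7*(5 - 1*(-7)) + 592) + 1950) = -5503*(4025*(-7*(5 + 7) + 592) + 1950) = -5503*(4025*(-7*12 + 592) + 1950) = -5503*(4025*(-84 + 592) + 1950) = -5503*(4025*508 + 1950) = -5503*(2044700 + 1950) = -5503*2046650 = -11262714950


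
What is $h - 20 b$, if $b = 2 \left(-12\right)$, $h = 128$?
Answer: $608$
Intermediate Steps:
$b = -24$
$h - 20 b = 128 - -480 = 128 + 480 = 608$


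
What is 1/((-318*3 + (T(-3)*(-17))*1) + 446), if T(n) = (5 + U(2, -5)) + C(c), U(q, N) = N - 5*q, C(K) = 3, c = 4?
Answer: -1/389 ≈ -0.0025707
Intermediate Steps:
T(n) = -7 (T(n) = (5 + (-5 - 5*2)) + 3 = (5 + (-5 - 10)) + 3 = (5 - 15) + 3 = -10 + 3 = -7)
1/((-318*3 + (T(-3)*(-17))*1) + 446) = 1/((-318*3 - 7*(-17)*1) + 446) = 1/((-954 + 119*1) + 446) = 1/((-954 + 119) + 446) = 1/(-835 + 446) = 1/(-389) = -1/389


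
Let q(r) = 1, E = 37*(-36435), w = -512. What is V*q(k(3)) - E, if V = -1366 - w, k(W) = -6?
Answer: 1347241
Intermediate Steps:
E = -1348095
V = -854 (V = -1366 - 1*(-512) = -1366 + 512 = -854)
V*q(k(3)) - E = -854*1 - 1*(-1348095) = -854 + 1348095 = 1347241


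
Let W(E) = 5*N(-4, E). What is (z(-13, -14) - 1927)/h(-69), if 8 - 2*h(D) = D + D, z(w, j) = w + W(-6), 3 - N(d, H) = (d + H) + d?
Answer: -1855/73 ≈ -25.411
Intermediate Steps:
N(d, H) = 3 - H - 2*d (N(d, H) = 3 - ((d + H) + d) = 3 - ((H + d) + d) = 3 - (H + 2*d) = 3 + (-H - 2*d) = 3 - H - 2*d)
W(E) = 55 - 5*E (W(E) = 5*(3 - E - 2*(-4)) = 5*(3 - E + 8) = 5*(11 - E) = 55 - 5*E)
z(w, j) = 85 + w (z(w, j) = w + (55 - 5*(-6)) = w + (55 + 30) = w + 85 = 85 + w)
h(D) = 4 - D (h(D) = 4 - (D + D)/2 = 4 - D)
(z(-13, -14) - 1927)/h(-69) = ((85 - 13) - 1927)/(4 - 1*(-69)) = (72 - 1927)/(4 + 69) = -1855/73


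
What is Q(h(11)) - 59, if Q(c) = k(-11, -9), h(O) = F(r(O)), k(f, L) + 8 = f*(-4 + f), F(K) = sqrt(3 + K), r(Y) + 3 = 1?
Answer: 98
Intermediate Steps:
r(Y) = -2 (r(Y) = -3 + 1 = -2)
k(f, L) = -8 + f*(-4 + f)
h(O) = 1 (h(O) = sqrt(3 - 2) = sqrt(1) = 1)
Q(c) = 157 (Q(c) = -8 + (-11)**2 - 4*(-11) = -8 + 121 + 44 = 157)
Q(h(11)) - 59 = 157 - 59 = 98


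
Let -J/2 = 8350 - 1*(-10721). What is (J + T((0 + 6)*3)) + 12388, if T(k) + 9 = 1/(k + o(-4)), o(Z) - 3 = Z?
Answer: -437970/17 ≈ -25763.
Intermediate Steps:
o(Z) = 3 + Z
T(k) = -9 + 1/(-1 + k) (T(k) = -9 + 1/(k + (3 - 4)) = -9 + 1/(k - 1) = -9 + 1/(-1 + k))
J = -38142 (J = -2*(8350 - 1*(-10721)) = -2*(8350 + 10721) = -2*19071 = -38142)
(J + T((0 + 6)*3)) + 12388 = (-38142 + (10 - 9*(0 + 6)*3)/(-1 + (0 + 6)*3)) + 12388 = (-38142 + (10 - 54*3)/(-1 + 6*3)) + 12388 = (-38142 + (10 - 9*18)/(-1 + 18)) + 12388 = (-38142 + (10 - 162)/17) + 12388 = (-38142 + (1/17)*(-152)) + 12388 = (-38142 - 152/17) + 12388 = -648566/17 + 12388 = -437970/17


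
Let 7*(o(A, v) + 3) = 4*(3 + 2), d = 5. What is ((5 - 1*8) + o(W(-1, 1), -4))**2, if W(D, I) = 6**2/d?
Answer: 484/49 ≈ 9.8775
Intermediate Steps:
W(D, I) = 36/5 (W(D, I) = 6**2/5 = 36*(1/5) = 36/5)
o(A, v) = -1/7 (o(A, v) = -3 + (4*(3 + 2))/7 = -3 + (4*5)/7 = -3 + (1/7)*20 = -3 + 20/7 = -1/7)
((5 - 1*8) + o(W(-1, 1), -4))**2 = ((5 - 1*8) - 1/7)**2 = ((5 - 8) - 1/7)**2 = (-3 - 1/7)**2 = (-22/7)**2 = 484/49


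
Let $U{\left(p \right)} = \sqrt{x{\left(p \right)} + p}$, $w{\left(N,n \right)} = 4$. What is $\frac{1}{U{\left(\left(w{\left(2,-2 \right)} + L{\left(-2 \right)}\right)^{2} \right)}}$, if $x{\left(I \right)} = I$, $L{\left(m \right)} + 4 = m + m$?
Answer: $\frac{\sqrt{2}}{8} \approx 0.17678$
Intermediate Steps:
$L{\left(m \right)} = -4 + 2 m$ ($L{\left(m \right)} = -4 + \left(m + m\right) = -4 + 2 m$)
$U{\left(p \right)} = \sqrt{2} \sqrt{p}$ ($U{\left(p \right)} = \sqrt{p + p} = \sqrt{2 p} = \sqrt{2} \sqrt{p}$)
$\frac{1}{U{\left(\left(w{\left(2,-2 \right)} + L{\left(-2 \right)}\right)^{2} \right)}} = \frac{1}{\sqrt{2} \sqrt{\left(4 + \left(-4 + 2 \left(-2\right)\right)\right)^{2}}} = \frac{1}{\sqrt{2} \sqrt{\left(4 - 8\right)^{2}}} = \frac{1}{\sqrt{2} \sqrt{\left(-4\right)^{2}}} = \frac{1}{\sqrt{2} \sqrt{16}} = \frac{1}{\sqrt{2} \cdot 4} = \frac{1}{4 \sqrt{2}} = \frac{\sqrt{2}}{8}$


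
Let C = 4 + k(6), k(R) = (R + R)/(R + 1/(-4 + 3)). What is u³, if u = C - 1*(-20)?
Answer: 2299968/125 ≈ 18400.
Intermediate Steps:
k(R) = 2*R/(-1 + R) (k(R) = (2*R)/(R + 1/(-1)) = (2*R)/(R - 1) = (2*R)/(-1 + R) = 2*R/(-1 + R))
C = 32/5 (C = 4 + 2*6/(-1 + 6) = 4 + 2*6/5 = 4 + 2*6*(⅕) = 4 + 12/5 = 32/5 ≈ 6.4000)
u = 132/5 (u = 32/5 - 1*(-20) = 32/5 + 20 = 132/5 ≈ 26.400)
u³ = (132/5)³ = 2299968/125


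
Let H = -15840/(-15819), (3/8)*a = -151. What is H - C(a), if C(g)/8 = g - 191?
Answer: 75145544/15819 ≈ 4750.3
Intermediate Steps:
a = -1208/3 (a = (8/3)*(-151) = -1208/3 ≈ -402.67)
C(g) = -1528 + 8*g (C(g) = 8*(g - 191) = 8*(-191 + g) = -1528 + 8*g)
H = 5280/5273 (H = -15840*(-1/15819) = 5280/5273 ≈ 1.0013)
H - C(a) = 5280/5273 - (-1528 + 8*(-1208/3)) = 5280/5273 - (-1528 - 9664/3) = 5280/5273 - 1*(-14248/3) = 5280/5273 + 14248/3 = 75145544/15819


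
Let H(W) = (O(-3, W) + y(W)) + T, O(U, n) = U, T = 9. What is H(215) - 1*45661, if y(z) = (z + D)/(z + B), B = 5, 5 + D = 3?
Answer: -10043887/220 ≈ -45654.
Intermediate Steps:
D = -2 (D = -5 + 3 = -2)
y(z) = (-2 + z)/(5 + z) (y(z) = (z - 2)/(z + 5) = (-2 + z)/(5 + z))
H(W) = 6 + (-2 + W)/(5 + W) (H(W) = (-3 + (-2 + W)/(5 + W)) + 9 = 6 + (-2 + W)/(5 + W))
H(215) - 1*45661 = 7*(4 + 215)/(5 + 215) - 1*45661 = 7*219/220 - 45661 = 7*(1/220)*219 - 45661 = 1533/220 - 45661 = -10043887/220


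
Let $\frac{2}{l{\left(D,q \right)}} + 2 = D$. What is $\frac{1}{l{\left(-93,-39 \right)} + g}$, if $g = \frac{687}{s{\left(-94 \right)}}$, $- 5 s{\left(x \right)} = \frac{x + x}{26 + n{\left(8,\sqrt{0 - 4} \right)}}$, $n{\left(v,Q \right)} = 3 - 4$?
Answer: $\frac{17860}{8157749} \approx 0.0021893$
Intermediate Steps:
$n{\left(v,Q \right)} = -1$ ($n{\left(v,Q \right)} = 3 - 4 = -1$)
$s{\left(x \right)} = - \frac{2 x}{125}$ ($s{\left(x \right)} = - \frac{\left(x + x\right) \frac{1}{26 - 1}}{5} = - \frac{2 x \frac{1}{25}}{5} = - \frac{\frac{2}{25} x}{5} = - \frac{2 x}{125}$)
$l{\left(D,q \right)} = \frac{2}{-2 + D}$
$g = \frac{85875}{188}$ ($g = \frac{687}{\left(- \frac{2}{125}\right) \left(-94\right)} = \frac{687}{\frac{188}{125}} = 687 \cdot \frac{125}{188} = \frac{85875}{188} \approx 456.78$)
$\frac{1}{l{\left(-93,-39 \right)} + g} = \frac{1}{\frac{2}{-2 - 93} + \frac{85875}{188}} = \frac{1}{\frac{2}{-95} + \frac{85875}{188}} = \frac{1}{2 \left(- \frac{1}{95}\right) + \frac{85875}{188}} = \frac{1}{- \frac{2}{95} + \frac{85875}{188}} = \frac{1}{\frac{8157749}{17860}} = \frac{17860}{8157749}$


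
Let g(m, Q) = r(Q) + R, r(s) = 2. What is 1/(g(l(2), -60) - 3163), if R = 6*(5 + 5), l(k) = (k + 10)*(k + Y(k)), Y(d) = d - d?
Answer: -1/3101 ≈ -0.00032248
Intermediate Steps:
Y(d) = 0
l(k) = k*(10 + k) (l(k) = (k + 10)*(k + 0) = (10 + k)*k = k*(10 + k))
R = 60 (R = 6*10 = 60)
g(m, Q) = 62 (g(m, Q) = 2 + 60 = 62)
1/(g(l(2), -60) - 3163) = 1/(62 - 3163) = 1/(-3101) = -1/3101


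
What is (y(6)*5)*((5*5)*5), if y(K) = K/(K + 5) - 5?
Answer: -30625/11 ≈ -2784.1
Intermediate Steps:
y(K) = -5 + K/(5 + K) (y(K) = K/(5 + K) - 5 = -5 + K/(5 + K))
(y(6)*5)*((5*5)*5) = (((-25 - 4*6)/(5 + 6))*5)*((5*5)*5) = (((-25 - 24)/11)*5)*(25*5) = (((1/11)*(-49))*5)*125 = -49/11*5*125 = -245/11*125 = -30625/11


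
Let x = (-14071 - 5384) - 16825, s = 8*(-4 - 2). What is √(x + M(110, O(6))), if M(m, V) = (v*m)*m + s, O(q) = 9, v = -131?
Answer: 2*I*√405357 ≈ 1273.4*I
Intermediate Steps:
s = -48 (s = 8*(-6) = -48)
x = -36280 (x = -19455 - 16825 = -36280)
M(m, V) = -48 - 131*m² (M(m, V) = (-131*m)*m - 48 = -131*m² - 48 = -48 - 131*m²)
√(x + M(110, O(6))) = √(-36280 + (-48 - 131*110²)) = √(-36280 + (-48 - 131*12100)) = √(-36280 + (-48 - 1585100)) = √(-36280 - 1585148) = √(-1621428) = 2*I*√405357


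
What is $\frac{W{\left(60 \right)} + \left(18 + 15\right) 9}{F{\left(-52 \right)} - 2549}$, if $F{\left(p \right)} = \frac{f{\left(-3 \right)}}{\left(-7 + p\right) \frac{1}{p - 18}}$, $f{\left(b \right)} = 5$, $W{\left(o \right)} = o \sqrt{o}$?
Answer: $- \frac{17523}{150041} - \frac{7080 \sqrt{15}}{150041} \approx -0.29954$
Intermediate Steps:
$W{\left(o \right)} = o^{\frac{3}{2}}$
$F{\left(p \right)} = \frac{5 \left(-18 + p\right)}{-7 + p}$ ($F{\left(p \right)} = \frac{5}{\left(-7 + p\right) \frac{1}{p - 18}} = \frac{5}{\left(-7 + p\right) \frac{1}{-18 + p}} = \frac{5}{\frac{1}{-18 + p} \left(-7 + p\right)} = 5 \frac{-18 + p}{-7 + p} = \frac{5 \left(-18 + p\right)}{-7 + p}$)
$\frac{W{\left(60 \right)} + \left(18 + 15\right) 9}{F{\left(-52 \right)} - 2549} = \frac{60^{\frac{3}{2}} + \left(18 + 15\right) 9}{\frac{5 \left(-18 - 52\right)}{-7 - 52} - 2549} = \frac{120 \sqrt{15} + 33 \cdot 9}{5 \frac{1}{-59} \left(-70\right) - 2549} = \frac{120 \sqrt{15} + 297}{5 \left(- \frac{1}{59}\right) \left(-70\right) - 2549} = \frac{297 + 120 \sqrt{15}}{\frac{350}{59} - 2549} = \frac{297 + 120 \sqrt{15}}{- \frac{150041}{59}} = \left(297 + 120 \sqrt{15}\right) \left(- \frac{59}{150041}\right) = - \frac{17523}{150041} - \frac{7080 \sqrt{15}}{150041}$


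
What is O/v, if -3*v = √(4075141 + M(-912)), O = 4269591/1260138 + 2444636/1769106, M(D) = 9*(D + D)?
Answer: -41216813083*√162349/2338032937531390 ≈ -0.0071031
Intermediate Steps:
M(D) = 18*D (M(D) = 9*(2*D) = 18*D)
O = 41216813083/8640766266 (O = 4269591*(1/1260138) + 2444636*(1/1769106) = 1423197/420046 + 28426/20571 = 41216813083/8640766266 ≈ 4.7700)
v = -5*√162349/3 (v = -√(4075141 + 18*(-912))/3 = -√(4075141 - 16416)/3 = -5*√162349/3 ≈ -671.54)
O/v = 41216813083/(8640766266*((-5*√162349/3))) = 41216813083*(-3*√162349/811745)/8640766266 = -41216813083*√162349/2338032937531390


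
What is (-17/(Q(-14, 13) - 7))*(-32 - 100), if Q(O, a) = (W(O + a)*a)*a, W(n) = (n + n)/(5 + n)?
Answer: -1496/61 ≈ -24.525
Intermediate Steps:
W(n) = 2*n/(5 + n) (W(n) = (2*n)/(5 + n) = 2*n/(5 + n))
Q(O, a) = 2*a**2*(O + a)/(5 + O + a) (Q(O, a) = ((2*(O + a)/(5 + (O + a)))*a)*a = ((2*(O + a)/(5 + O + a))*a)*a = (2*a*(O + a)/(5 + O + a))*a = 2*a**2*(O + a)/(5 + O + a))
(-17/(Q(-14, 13) - 7))*(-32 - 100) = (-17/(2*13**2*(-14 + 13)/(5 - 14 + 13) - 7))*(-32 - 100) = -17/(2*169*(-1)/4 - 7)*(-132) = -17/(2*169*(1/4)*(-1) - 7)*(-132) = -17/(-169/2 - 7)*(-132) = -17/(-183/2)*(-132) = -17*(-2/183)*(-132) = (34/183)*(-132) = -1496/61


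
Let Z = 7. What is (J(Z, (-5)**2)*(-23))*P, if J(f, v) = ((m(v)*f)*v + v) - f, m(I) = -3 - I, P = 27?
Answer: 3031722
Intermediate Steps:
J(f, v) = v - f + f*v*(-3 - v) (J(f, v) = (((-3 - v)*f)*v + v) - f = ((f*(-3 - v))*v + v) - f = (f*v*(-3 - v) + v) - f = (v + f*v*(-3 - v)) - f = v - f + f*v*(-3 - v))
(J(Z, (-5)**2)*(-23))*P = (((-5)**2 - 1*7 - 1*7*(-5)**2*(3 + (-5)**2))*(-23))*27 = ((25 - 7 - 1*7*25*(3 + 25))*(-23))*27 = ((25 - 7 - 1*7*25*28)*(-23))*27 = ((25 - 7 - 4900)*(-23))*27 = -4882*(-23)*27 = 112286*27 = 3031722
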